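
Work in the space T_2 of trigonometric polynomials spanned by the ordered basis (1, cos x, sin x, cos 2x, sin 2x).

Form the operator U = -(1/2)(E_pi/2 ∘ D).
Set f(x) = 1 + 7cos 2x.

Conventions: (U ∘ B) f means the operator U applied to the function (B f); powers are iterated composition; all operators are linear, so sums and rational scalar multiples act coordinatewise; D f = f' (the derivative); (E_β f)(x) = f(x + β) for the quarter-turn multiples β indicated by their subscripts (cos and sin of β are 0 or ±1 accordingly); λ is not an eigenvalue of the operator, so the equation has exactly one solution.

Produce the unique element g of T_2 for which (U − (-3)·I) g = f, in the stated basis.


g(x) = 1/3 + (21/10)cos 2x + (7/10)sin 2x

write g with unknown coordinates in the stated basis and equate coefficients in (U − (-3)·I) g = f
solving from the highest basis element down gives g = 1/3 + (21/10)cos 2x + (7/10)sin 2x
check: U g = (7/10)cos 2x - (21/10)sin 2x
so U g − (-3)·g = 1 + 7cos 2x = f ✓


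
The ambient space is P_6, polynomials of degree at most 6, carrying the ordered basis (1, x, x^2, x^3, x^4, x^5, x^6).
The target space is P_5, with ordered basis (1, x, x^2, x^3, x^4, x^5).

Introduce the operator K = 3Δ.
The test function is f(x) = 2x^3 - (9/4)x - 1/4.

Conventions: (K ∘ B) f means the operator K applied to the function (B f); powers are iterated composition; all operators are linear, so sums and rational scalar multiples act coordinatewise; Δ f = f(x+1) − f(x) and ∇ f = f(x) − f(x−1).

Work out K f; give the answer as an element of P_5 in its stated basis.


the image equals g(x) = 18x^2 + 18x - 3/4

Δ f = 6x^2 + 6x - 1/4
(3Δ) f = 18x^2 + 18x - 3/4


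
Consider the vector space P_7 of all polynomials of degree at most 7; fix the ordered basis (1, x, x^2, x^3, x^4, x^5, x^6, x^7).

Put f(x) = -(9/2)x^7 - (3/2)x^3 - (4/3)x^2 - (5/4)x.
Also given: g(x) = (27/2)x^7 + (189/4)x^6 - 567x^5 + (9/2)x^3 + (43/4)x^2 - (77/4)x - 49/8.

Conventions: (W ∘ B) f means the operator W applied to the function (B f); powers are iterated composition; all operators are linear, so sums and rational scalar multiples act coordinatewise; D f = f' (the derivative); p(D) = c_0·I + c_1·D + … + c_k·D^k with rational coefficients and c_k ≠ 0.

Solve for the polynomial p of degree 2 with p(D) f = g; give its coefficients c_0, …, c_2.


p(D) = -3·I − (3/2)·D + 3·D^2, i.e. c_0 = -3, c_1 = -3/2, c_2 = 3

D^0 f = -(9/2)x^7 - (3/2)x^3 - (4/3)x^2 - (5/4)x
D^1 f = -(63/2)x^6 - (9/2)x^2 - (8/3)x - 5/4
D^2 f = -189x^5 - 9x - 8/3
matching coefficients of g against c_0 f + c_1 Df + … from the top degree down determines the c_i
solution: c_0 = -3, c_1 = -3/2, c_2 = 3


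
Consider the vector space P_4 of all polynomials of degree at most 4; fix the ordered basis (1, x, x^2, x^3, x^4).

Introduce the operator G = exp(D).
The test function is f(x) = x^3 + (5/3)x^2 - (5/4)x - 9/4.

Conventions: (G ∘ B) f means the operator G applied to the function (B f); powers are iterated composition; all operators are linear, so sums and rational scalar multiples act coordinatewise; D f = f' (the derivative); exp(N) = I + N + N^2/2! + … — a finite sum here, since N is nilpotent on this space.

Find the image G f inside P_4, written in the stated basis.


order-1 term: 3x^2 + (10/3)x - 5/4
order-2 term: 3x + 5/3
order-3 term: 1
the series for exp(D) f terminates at order 3
exp(D) f = x^3 + (14/3)x^2 + (61/12)x - 5/6

the image equals g(x) = x^3 + (14/3)x^2 + (61/12)x - 5/6


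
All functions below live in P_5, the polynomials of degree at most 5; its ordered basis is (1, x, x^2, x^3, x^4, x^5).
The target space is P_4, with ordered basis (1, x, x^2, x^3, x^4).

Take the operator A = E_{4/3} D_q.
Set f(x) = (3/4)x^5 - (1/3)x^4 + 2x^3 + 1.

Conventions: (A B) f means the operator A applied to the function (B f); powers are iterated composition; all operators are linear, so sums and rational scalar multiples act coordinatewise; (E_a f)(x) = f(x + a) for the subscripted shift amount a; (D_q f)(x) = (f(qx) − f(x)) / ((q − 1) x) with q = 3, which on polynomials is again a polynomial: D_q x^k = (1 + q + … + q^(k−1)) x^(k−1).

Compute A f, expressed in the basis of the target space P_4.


D_q f = (363/4)x^4 - (40/3)x^3 + 26x^2
E_{4/3} D_q f = (363/4)x^4 + (1412/3)x^3 + (2822/3)x^2 + (2576/3)x + 24416/81

g(x) = (363/4)x^4 + (1412/3)x^3 + (2822/3)x^2 + (2576/3)x + 24416/81


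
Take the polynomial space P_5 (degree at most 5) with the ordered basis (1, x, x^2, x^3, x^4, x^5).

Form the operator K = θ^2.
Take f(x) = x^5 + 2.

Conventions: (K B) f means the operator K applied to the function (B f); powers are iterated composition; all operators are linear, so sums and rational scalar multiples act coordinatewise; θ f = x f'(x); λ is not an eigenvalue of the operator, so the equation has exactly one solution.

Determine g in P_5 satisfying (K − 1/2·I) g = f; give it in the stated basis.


write g with unknown coordinates in the stated basis and equate coefficients in (K − 1/2·I) g = f
solving from the highest basis element down gives g = (2/49)x^5 - 4
check: K g = (50/49)x^5
so K g − 1/2·g = x^5 + 2 = f ✓

the result is g(x) = (2/49)x^5 - 4


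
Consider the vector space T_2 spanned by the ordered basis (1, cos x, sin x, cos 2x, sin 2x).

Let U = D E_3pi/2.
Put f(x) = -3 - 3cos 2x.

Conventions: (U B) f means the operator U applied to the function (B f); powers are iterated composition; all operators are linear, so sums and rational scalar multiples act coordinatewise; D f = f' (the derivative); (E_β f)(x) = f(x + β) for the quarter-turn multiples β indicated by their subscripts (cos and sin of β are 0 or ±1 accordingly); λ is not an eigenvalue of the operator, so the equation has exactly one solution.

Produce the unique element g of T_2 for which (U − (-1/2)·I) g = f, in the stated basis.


the result is g(x) = -6 - (6/17)cos 2x + (24/17)sin 2x

write g with unknown coordinates in the stated basis and equate coefficients in (U − (-1/2)·I) g = f
solving from the highest basis element down gives g = -6 - (6/17)cos 2x + (24/17)sin 2x
check: U g = -(48/17)cos 2x - (12/17)sin 2x
so U g − (-1/2)·g = -3 - 3cos 2x = f ✓


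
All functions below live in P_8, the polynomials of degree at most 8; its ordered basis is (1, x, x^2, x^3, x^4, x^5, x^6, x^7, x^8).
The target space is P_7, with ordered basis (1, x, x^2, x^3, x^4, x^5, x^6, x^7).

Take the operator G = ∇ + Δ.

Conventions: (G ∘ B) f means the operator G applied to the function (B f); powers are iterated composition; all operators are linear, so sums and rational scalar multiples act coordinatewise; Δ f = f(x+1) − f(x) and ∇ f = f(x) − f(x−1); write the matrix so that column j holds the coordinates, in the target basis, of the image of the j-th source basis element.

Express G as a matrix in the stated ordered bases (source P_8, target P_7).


image of 1: 0
image of x: 2
image of x^2: 4x
image of x^3: 6x^2 + 2
image of x^4: 8x^3 + 8x
image of x^5: 10x^4 + 20x^2 + 2
image of x^6: 12x^5 + 40x^3 + 12x
image of x^7: 14x^6 + 70x^4 + 42x^2 + 2
image of x^8: 16x^7 + 112x^5 + 112x^3 + 16x
each image's coordinates form column j of the matrix

the matrix is [[0, 2, 0, 2, 0, 2, 0, 2, 0]; [0, 0, 4, 0, 8, 0, 12, 0, 16]; [0, 0, 0, 6, 0, 20, 0, 42, 0]; [0, 0, 0, 0, 8, 0, 40, 0, 112]; [0, 0, 0, 0, 0, 10, 0, 70, 0]; [0, 0, 0, 0, 0, 0, 12, 0, 112]; [0, 0, 0, 0, 0, 0, 0, 14, 0]; [0, 0, 0, 0, 0, 0, 0, 0, 16]] (rows listed top to bottom)


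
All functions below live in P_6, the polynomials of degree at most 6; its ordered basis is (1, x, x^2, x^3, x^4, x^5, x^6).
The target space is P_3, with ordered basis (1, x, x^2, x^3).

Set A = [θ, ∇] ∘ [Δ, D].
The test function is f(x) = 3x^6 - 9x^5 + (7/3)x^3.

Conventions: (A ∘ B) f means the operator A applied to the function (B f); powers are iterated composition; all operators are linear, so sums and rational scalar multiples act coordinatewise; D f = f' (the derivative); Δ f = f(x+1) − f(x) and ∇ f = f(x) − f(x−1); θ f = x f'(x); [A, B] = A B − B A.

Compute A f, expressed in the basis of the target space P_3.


the result is g(x) = 0

D f = 18x^5 - 45x^4 + 7x^2
Δ D f = 90x^4 - 90x^2 - 76x - 20
Δ f = 18x^5 - 30x^3 - 38x^2 - 20x - 11/3
D Δ f = 90x^4 - 90x^2 - 76x - 20
[Δ, D] f = 0
∇ [Δ, D] f = 0
θ ∇ [Δ, D] f = 0
θ [Δ, D] f = 0
∇ θ [Δ, D] f = 0
[θ, ∇] [Δ, D] f = 0


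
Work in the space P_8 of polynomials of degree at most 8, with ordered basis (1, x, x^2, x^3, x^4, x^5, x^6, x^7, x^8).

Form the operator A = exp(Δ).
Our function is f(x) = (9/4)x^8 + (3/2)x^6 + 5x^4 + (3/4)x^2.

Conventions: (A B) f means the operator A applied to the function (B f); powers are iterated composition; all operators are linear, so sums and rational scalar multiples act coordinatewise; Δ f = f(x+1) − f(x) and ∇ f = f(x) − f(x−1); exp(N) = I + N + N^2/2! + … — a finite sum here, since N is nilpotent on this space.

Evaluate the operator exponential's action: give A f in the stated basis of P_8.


g(x) = (9/4)x^8 + 18x^7 + (255/2)x^6 + 639x^5 + (4825/2)x^4 + 6722x^3 + (52749/4)x^2 + (32711/2)x + 9696

order-1 term: 18x^7 + 63x^6 + 135x^5 + 180x^4 + 176x^3 + (231/2)x^2 + (97/2)x + 19/2
order-2 term: 63x^6 + 378x^5 + 1125x^4 + 1980x^3 + (4281/2)x^2 + 1329x + 368
order-3 term: 126x^5 + 945x^4 + 3180x^3 + 5805x^2 + 5663x + 4677/2
order-4 term: (315/2)x^4 + 1260x^3 + (8235/2)x^2 + 6390x + 15719/4
order-5 term: 126x^3 + 945x^2 + 2529x + 2385
order-6 term: 63x^2 + 378x + 600
order-7 term: 18x + 63
order-8 term: 9/4
the series for exp(Δ) f terminates at order 8
exp(Δ) f = (9/4)x^8 + 18x^7 + (255/2)x^6 + 639x^5 + (4825/2)x^4 + 6722x^3 + (52749/4)x^2 + (32711/2)x + 9696


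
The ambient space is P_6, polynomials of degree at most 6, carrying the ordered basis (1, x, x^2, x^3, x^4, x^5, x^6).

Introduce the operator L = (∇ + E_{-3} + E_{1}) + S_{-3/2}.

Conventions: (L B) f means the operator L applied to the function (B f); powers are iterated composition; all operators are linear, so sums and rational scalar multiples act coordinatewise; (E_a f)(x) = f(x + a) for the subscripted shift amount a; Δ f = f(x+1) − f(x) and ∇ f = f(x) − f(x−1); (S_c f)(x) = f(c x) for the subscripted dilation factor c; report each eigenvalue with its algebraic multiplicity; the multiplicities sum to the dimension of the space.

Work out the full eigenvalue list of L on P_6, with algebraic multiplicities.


image of 1: 3
image of x: (1/2)x - 1
image of x^2: (17/4)x^2 - 2x + 9
image of x^3: -(11/8)x^3 - 3x^2 + 27x - 25
image of x^4: (113/16)x^4 - 4x^3 + 54x^2 - 100x + 81
image of x^5: -(179/32)x^5 - 5x^4 + 90x^3 - 250x^2 + 405x - 241
image of x^6: (857/64)x^6 - 6x^5 + 135x^4 - 500x^3 + 1215x^2 - 1446x + 729
the matrix is upper triangular; its diagonal is (3, 1/2, 17/4, -11/8, 113/16, -179/32, 857/64)
for a triangular matrix the eigenvalues are the diagonal entries, with algebraic multiplicity their repetition count

λ = -179/32 (multiplicity 1), λ = -11/8 (multiplicity 1), λ = 1/2 (multiplicity 1), λ = 3 (multiplicity 1), λ = 17/4 (multiplicity 1), λ = 113/16 (multiplicity 1), λ = 857/64 (multiplicity 1)


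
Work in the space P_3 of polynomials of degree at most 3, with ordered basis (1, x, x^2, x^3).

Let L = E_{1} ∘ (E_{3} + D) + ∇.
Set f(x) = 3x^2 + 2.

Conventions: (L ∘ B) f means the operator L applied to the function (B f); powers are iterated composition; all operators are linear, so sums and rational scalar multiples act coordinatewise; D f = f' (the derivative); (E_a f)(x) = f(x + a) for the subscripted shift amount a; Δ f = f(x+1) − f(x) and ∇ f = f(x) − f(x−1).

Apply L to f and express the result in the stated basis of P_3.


E_{3} f = 3x^2 + 18x + 29
D f = 6x
(E_{3} + D) f = 3x^2 + 24x + 29
E_{1} (E_{3} + D) f = 3x^2 + 30x + 56
∇ f = 6x - 3
(E_{1} ∘ (E_{3} + D) + ∇) f = 3x^2 + 36x + 53

g(x) = 3x^2 + 36x + 53


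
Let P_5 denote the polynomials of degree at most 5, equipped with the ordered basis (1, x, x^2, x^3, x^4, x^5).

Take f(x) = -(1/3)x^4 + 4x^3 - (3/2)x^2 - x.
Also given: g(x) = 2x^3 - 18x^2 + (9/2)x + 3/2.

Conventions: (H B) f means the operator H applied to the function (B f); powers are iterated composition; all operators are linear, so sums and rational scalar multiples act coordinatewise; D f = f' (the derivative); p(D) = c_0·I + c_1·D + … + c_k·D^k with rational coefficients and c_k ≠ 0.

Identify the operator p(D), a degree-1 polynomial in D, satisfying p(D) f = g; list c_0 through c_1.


p(D) = -(3/2)·D, i.e. c_0 = 0, c_1 = -3/2

D^0 f = -(1/3)x^4 + 4x^3 - (3/2)x^2 - x
D^1 f = -(4/3)x^3 + 12x^2 - 3x - 1
matching coefficients of g against c_0 f + c_1 Df + … from the top degree down determines the c_i
solution: c_0 = 0, c_1 = -3/2


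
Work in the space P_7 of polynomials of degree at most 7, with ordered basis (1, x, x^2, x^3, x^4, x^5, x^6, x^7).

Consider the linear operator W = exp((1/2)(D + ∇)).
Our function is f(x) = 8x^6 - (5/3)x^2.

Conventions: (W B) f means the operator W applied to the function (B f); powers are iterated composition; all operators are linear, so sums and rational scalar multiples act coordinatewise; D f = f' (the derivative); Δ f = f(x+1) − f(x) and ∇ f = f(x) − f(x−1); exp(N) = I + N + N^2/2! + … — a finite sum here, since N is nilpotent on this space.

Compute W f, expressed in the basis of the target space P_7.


order-1 term: 48x^5 - 60x^4 + 80x^3 - 60x^2 + (62/3)x - 19/6
order-2 term: 120x^4 - 240x^3 + 330x^2 - 240x + 217/3
order-3 term: 160x^3 - 360x^2 + 420x - 195
order-4 term: 120x^2 - 240x + 170
order-5 term: 48x - 60
order-6 term: 8
the series for exp((1/2)(D + ∇)) f terminates at order 6
exp((1/2)(D + ∇)) f = 8x^6 + 48x^5 + 60x^4 + (85/3)x^2 + (26/3)x - 47/6

the image equals g(x) = 8x^6 + 48x^5 + 60x^4 + (85/3)x^2 + (26/3)x - 47/6


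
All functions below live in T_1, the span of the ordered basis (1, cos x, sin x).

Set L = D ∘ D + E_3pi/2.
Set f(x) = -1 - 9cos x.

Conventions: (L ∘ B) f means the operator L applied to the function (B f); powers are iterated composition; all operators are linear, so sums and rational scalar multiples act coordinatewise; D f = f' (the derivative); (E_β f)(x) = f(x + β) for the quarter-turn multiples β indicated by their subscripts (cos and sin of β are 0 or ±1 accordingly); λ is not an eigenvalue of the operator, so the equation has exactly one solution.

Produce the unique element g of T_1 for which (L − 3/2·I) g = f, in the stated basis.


g(x) = 2 + (90/29)cos x + (36/29)sin x

write g with unknown coordinates in the stated basis and equate coefficients in (L − 3/2·I) g = f
solving from the highest basis element down gives g = 2 + (90/29)cos x + (36/29)sin x
check: L g = 2 - (126/29)cos x + (54/29)sin x
so L g − 3/2·g = -1 - 9cos x = f ✓


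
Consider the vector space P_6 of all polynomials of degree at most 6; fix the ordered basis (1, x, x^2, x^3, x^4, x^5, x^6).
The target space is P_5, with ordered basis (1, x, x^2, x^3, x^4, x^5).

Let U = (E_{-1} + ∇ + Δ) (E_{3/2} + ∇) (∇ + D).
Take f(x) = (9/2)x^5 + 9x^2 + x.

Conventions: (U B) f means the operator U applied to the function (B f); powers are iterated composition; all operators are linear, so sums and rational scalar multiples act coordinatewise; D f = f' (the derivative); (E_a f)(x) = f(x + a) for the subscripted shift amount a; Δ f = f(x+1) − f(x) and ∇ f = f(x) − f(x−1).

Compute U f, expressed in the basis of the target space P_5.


the image equals g(x) = 45x^4 + 585x^3 + 1530x^2 + (9369/4)x + 22811/16

∇ f = (45/2)x^4 - 45x^3 + 45x^2 - (9/2)x - 7/2
D f = (45/2)x^4 + 18x + 1
(∇ + D) f = 45x^4 - 45x^3 + 45x^2 + (27/2)x - 5/2
E_{3/2} (∇ + D) f = 45x^4 + 225x^3 + 450x^2 + (1809/4)x + 3119/16
∇ (∇ + D) f = 180x^3 - 405x^2 + 405x - 243/2
(E_{3/2} + ∇) (∇ + D) f = 45x^4 + 405x^3 + 45x^2 + (3429/4)x + 1175/16
E_{-1} (E_{3/2} + ∇) (∇ + D) f = 45x^4 + 225x^3 - 900x^2 + (7209/4)x - 17581/16
∇ (E_{3/2} + ∇) (∇ + D) f = 180x^3 + 945x^2 - 945x + 4689/4
Δ (E_{3/2} + ∇) (∇ + D) f = 180x^3 + 1485x^2 + 1485x + 5409/4
(E_{-1} + ∇ + Δ) (E_{3/2} + ∇) (∇ + D) f = 45x^4 + 585x^3 + 1530x^2 + (9369/4)x + 22811/16


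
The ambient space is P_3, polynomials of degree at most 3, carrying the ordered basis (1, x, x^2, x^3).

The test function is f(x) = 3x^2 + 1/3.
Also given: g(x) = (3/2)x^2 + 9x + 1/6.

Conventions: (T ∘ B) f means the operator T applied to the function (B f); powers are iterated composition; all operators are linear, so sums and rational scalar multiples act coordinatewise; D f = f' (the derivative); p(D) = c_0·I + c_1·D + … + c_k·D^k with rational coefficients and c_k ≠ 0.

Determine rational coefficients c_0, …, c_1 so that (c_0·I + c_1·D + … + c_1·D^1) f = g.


p(D) = (1/2)·I + (3/2)·D, i.e. c_0 = 1/2, c_1 = 3/2

D^0 f = 3x^2 + 1/3
D^1 f = 6x
matching coefficients of g against c_0 f + c_1 Df + … from the top degree down determines the c_i
solution: c_0 = 1/2, c_1 = 3/2


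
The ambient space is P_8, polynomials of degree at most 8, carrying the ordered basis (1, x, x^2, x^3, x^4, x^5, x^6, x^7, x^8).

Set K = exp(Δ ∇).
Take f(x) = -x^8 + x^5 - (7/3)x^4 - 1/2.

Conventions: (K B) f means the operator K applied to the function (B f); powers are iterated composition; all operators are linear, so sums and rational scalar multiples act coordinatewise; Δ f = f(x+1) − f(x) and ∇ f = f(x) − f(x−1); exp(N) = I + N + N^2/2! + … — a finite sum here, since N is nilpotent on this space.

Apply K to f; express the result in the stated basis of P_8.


order-1 term: -56x^6 - 140x^4 + 20x^3 - 84x^2 + 10x - 20/3
order-2 term: -840x^4 - 1680x^2 + 60x - 280
order-3 term: -3360x^2 - 1680
order-4 term: -1680
the series for exp(Δ ∇) f terminates at order 4
exp(Δ ∇) f = -x^8 - 56x^6 + x^5 - (2947/3)x^4 + 20x^3 - 5124x^2 + 70x - 21883/6

the image equals g(x) = -x^8 - 56x^6 + x^5 - (2947/3)x^4 + 20x^3 - 5124x^2 + 70x - 21883/6


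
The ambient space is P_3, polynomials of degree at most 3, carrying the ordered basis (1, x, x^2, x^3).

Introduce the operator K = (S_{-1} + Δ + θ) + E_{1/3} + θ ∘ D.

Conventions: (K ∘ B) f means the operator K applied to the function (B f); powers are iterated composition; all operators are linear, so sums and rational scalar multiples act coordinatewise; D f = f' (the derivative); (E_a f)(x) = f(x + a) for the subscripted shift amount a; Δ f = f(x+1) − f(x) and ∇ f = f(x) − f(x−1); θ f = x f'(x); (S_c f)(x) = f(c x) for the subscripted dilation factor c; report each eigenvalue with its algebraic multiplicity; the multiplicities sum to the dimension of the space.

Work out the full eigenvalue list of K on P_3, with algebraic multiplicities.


image of 1: 2
image of x: x + 4/3
image of x^2: 4x^2 + (14/3)x + 10/9
image of x^3: 3x^3 + 10x^2 + (10/3)x + 28/27
the matrix is upper triangular; its diagonal is (2, 1, 4, 3)
for a triangular matrix the eigenvalues are the diagonal entries, with algebraic multiplicity their repetition count

λ = 1 (multiplicity 1), λ = 2 (multiplicity 1), λ = 3 (multiplicity 1), λ = 4 (multiplicity 1)


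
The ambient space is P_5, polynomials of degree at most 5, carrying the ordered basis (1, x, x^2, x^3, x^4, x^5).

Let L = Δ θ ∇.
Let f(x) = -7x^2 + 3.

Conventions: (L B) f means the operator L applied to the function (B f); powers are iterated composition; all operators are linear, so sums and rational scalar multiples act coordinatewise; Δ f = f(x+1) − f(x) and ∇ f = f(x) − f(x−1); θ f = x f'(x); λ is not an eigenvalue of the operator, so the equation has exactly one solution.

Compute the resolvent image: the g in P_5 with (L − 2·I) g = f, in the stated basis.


write g with unknown coordinates in the stated basis and equate coefficients in (L − 2·I) g = f
solving from the highest basis element down gives g = (7/2)x^2 + 2
check: L g = 7
so L g − 2·g = -7x^2 + 3 = f ✓

the image equals g(x) = (7/2)x^2 + 2


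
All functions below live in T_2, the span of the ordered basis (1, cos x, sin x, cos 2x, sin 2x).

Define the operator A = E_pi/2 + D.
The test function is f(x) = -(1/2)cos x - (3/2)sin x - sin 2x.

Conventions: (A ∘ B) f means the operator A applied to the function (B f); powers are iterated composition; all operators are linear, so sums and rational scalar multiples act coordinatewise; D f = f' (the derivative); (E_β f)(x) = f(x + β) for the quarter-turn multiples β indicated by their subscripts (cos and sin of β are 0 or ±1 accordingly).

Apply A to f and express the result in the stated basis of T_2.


E_pi/2 f = -(3/2)cos x + (1/2)sin x + sin 2x
D f = -(3/2)cos x + (1/2)sin x - 2cos 2x
(E_pi/2 + D) f = -3cos x + sin x - 2cos 2x + sin 2x

the image equals g(x) = -3cos x + sin x - 2cos 2x + sin 2x


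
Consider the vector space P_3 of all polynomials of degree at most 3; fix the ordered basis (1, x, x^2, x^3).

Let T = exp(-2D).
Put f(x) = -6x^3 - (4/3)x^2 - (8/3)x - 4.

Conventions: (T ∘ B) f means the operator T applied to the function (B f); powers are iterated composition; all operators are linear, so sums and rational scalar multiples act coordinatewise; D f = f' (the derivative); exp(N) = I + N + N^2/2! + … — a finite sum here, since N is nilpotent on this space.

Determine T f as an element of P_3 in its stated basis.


order-1 term: 36x^2 + (16/3)x + 16/3
order-2 term: -72x - 16/3
order-3 term: 48
the series for exp(-2D) f terminates at order 3
exp(-2D) f = -6x^3 + (104/3)x^2 - (208/3)x + 44

the image equals g(x) = -6x^3 + (104/3)x^2 - (208/3)x + 44


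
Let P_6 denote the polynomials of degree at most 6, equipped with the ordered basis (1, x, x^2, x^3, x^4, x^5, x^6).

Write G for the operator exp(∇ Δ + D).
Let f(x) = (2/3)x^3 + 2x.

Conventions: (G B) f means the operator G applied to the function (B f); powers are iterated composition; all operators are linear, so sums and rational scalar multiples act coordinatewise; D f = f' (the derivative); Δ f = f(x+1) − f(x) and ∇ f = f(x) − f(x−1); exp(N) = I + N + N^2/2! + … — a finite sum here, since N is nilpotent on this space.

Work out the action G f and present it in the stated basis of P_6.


the image equals g(x) = (2/3)x^3 + 2x^2 + 8x + 20/3

order-1 term: 2x^2 + 4x + 2
order-2 term: 2x + 4
order-3 term: 2/3
the series for exp(∇ Δ + D) f terminates at order 3
exp(∇ Δ + D) f = (2/3)x^3 + 2x^2 + 8x + 20/3


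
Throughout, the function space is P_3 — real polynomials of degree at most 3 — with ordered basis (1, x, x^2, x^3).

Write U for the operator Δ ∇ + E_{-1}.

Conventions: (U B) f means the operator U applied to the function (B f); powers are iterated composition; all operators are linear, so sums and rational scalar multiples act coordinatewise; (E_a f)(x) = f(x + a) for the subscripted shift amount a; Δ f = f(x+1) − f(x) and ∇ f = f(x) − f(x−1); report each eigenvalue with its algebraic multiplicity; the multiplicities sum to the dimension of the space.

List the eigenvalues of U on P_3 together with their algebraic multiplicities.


λ = 1 (multiplicity 4)

image of 1: 1
image of x: x - 1
image of x^2: x^2 - 2x + 3
image of x^3: x^3 - 3x^2 + 9x - 1
the matrix is upper triangular; its diagonal is (1, 1, 1, 1)
for a triangular matrix the eigenvalues are the diagonal entries, with algebraic multiplicity their repetition count


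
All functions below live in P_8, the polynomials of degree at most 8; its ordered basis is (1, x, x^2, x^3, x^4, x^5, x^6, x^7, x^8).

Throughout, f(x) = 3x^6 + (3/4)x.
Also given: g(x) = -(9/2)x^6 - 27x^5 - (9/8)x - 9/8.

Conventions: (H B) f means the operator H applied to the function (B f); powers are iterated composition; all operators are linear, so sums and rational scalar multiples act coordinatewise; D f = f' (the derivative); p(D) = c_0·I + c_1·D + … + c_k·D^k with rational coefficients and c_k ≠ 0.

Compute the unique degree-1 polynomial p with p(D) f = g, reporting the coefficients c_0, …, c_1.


D^0 f = 3x^6 + (3/4)x
D^1 f = 18x^5 + 3/4
matching coefficients of g against c_0 f + c_1 Df + … from the top degree down determines the c_i
solution: c_0 = -3/2, c_1 = -3/2

p(D) = -(3/2)·I − (3/2)·D, i.e. c_0 = -3/2, c_1 = -3/2


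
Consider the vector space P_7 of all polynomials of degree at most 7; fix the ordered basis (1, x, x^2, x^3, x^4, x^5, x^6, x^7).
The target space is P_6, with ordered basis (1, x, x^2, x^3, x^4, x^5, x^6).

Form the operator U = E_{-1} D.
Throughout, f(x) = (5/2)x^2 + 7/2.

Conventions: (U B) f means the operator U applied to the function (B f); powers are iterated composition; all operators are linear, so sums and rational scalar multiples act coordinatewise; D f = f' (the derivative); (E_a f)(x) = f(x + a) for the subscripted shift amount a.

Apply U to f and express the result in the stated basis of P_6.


D f = 5x
E_{-1} D f = 5x - 5

g(x) = 5x - 5


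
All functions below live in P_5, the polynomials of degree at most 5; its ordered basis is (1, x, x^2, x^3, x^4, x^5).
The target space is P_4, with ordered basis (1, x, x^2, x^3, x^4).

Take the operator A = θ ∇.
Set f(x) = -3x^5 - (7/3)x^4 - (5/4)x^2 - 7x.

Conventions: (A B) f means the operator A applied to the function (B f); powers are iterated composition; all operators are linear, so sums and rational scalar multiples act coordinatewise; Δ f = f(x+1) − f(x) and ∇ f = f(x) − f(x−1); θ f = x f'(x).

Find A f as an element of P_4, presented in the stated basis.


∇ f = -15x^4 + (62/3)x^3 - 16x^2 + (19/6)x - 77/12
θ ∇ f = -60x^4 + 62x^3 - 32x^2 + (19/6)x

g(x) = -60x^4 + 62x^3 - 32x^2 + (19/6)x


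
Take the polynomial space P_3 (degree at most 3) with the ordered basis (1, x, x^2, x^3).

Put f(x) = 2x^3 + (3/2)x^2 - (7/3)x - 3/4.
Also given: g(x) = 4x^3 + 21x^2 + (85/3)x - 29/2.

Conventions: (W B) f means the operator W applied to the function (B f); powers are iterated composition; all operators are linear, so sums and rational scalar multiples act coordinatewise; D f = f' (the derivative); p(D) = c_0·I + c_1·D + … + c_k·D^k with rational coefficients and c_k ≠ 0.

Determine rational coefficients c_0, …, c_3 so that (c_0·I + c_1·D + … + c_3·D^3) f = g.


p(D) = 2·I + 3·D + 2·D^2 − D^3, i.e. c_0 = 2, c_1 = 3, c_2 = 2, c_3 = -1

D^0 f = 2x^3 + (3/2)x^2 - (7/3)x - 3/4
D^1 f = 6x^2 + 3x - 7/3
D^2 f = 12x + 3
D^3 f = 12
matching coefficients of g against c_0 f + c_1 Df + … from the top degree down determines the c_i
solution: c_0 = 2, c_1 = 3, c_2 = 2, c_3 = -1


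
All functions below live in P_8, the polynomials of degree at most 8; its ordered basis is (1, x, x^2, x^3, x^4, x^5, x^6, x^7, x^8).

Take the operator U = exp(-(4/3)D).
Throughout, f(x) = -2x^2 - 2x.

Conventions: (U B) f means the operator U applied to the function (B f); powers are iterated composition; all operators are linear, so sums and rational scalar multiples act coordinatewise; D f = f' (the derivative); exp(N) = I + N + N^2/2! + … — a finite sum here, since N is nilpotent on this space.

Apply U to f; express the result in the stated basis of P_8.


order-1 term: (16/3)x + 8/3
order-2 term: -32/9
the series for exp(-(4/3)D) f terminates at order 2
exp(-(4/3)D) f = -2x^2 + (10/3)x - 8/9

g(x) = -2x^2 + (10/3)x - 8/9


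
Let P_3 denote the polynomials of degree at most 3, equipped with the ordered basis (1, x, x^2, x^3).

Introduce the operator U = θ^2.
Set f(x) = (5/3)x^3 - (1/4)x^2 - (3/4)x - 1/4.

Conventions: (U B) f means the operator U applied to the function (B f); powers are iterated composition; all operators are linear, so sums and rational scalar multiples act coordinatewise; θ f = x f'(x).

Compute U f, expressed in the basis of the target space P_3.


the result is g(x) = 15x^3 - x^2 - (3/4)x

θ f = 5x^3 - (1/2)x^2 - (3/4)x
θ θ f = 15x^3 - x^2 - (3/4)x


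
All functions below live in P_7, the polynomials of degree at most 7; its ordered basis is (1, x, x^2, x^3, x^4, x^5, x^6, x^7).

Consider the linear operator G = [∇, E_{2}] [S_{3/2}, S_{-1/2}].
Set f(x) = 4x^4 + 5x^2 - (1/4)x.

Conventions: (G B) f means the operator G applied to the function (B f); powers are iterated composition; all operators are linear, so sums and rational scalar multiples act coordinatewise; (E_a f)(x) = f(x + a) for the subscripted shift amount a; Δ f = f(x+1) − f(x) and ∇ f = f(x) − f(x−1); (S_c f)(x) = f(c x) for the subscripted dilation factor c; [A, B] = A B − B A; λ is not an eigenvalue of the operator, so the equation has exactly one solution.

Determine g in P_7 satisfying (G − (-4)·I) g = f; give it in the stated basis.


the result is g(x) = x^4 + (5/4)x^2 - (1/16)x

write g with unknown coordinates in the stated basis and equate coefficients in (G − (-4)·I) g = f
solving from the highest basis element down gives g = x^4 + (5/4)x^2 - (1/16)x
check: G g = 0
so G g − (-4)·g = 4x^4 + 5x^2 - (1/4)x = f ✓


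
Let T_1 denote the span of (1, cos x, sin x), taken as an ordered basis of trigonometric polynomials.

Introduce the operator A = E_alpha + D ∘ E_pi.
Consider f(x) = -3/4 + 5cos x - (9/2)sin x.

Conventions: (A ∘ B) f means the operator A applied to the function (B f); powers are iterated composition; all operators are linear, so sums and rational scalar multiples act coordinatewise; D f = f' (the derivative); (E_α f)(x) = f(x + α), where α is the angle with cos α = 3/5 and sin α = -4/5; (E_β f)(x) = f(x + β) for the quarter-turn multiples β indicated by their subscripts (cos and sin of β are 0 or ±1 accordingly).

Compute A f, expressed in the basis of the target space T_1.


E_alpha f = -3/4 + (33/5)cos x + (13/10)sin x
E_pi f = -3/4 - 5cos x + (9/2)sin x
D E_pi f = (9/2)cos x + 5sin x
(E_alpha + D ∘ E_pi) f = -3/4 + (111/10)cos x + (63/10)sin x

the image equals g(x) = -3/4 + (111/10)cos x + (63/10)sin x


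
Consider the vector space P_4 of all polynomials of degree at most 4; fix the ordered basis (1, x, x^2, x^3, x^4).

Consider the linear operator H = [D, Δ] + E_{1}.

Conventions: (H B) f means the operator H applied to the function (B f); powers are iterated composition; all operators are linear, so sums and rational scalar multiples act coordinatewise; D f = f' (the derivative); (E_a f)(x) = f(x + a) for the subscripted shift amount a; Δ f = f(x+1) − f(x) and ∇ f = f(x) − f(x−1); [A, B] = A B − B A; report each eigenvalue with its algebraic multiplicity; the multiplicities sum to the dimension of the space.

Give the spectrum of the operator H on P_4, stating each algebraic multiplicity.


λ = 1 (multiplicity 5)

image of 1: 1
image of x: x + 1
image of x^2: x^2 + 2x + 1
image of x^3: x^3 + 3x^2 + 3x + 1
image of x^4: x^4 + 4x^3 + 6x^2 + 4x + 1
the matrix is upper triangular; its diagonal is (1, 1, 1, 1, 1)
for a triangular matrix the eigenvalues are the diagonal entries, with algebraic multiplicity their repetition count


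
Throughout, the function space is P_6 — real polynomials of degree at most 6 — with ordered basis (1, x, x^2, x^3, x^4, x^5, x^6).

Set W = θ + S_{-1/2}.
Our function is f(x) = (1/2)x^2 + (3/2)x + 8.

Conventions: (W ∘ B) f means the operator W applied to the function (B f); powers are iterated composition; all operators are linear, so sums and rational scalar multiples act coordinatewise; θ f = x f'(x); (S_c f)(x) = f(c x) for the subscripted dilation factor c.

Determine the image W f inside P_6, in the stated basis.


the result is g(x) = (9/8)x^2 + (3/4)x + 8

θ f = x^2 + (3/2)x
S_{-1/2} f = (1/8)x^2 - (3/4)x + 8
(θ + S_{-1/2}) f = (9/8)x^2 + (3/4)x + 8


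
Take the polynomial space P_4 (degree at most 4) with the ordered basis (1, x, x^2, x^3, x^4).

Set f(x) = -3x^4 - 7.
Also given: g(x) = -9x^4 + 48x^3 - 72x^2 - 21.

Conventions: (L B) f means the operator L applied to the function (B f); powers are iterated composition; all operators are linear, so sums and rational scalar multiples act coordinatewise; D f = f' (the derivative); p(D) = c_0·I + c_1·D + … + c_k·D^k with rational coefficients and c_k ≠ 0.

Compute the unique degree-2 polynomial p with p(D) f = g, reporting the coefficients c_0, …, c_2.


D^0 f = -3x^4 - 7
D^1 f = -12x^3
D^2 f = -36x^2
matching coefficients of g against c_0 f + c_1 Df + … from the top degree down determines the c_i
solution: c_0 = 3, c_1 = -4, c_2 = 2

p(D) = 3·I − 4·D + 2·D^2, i.e. c_0 = 3, c_1 = -4, c_2 = 2


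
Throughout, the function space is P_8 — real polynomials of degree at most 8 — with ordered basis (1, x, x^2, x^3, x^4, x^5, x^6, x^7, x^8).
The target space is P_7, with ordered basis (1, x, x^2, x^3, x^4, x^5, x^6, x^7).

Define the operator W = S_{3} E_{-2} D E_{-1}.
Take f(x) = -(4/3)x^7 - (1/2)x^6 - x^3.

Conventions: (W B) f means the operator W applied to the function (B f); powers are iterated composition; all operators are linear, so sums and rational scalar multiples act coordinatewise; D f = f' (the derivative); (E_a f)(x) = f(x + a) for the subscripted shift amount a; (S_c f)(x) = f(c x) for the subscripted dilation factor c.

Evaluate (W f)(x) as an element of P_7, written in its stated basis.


E_{-1} f = -(4/3)x^7 + (53/6)x^6 - 25x^5 + (235/6)x^4 - (113/3)x^3 + (47/2)x^2 - (28/3)x + 11/6
D E_{-1} f = -(28/3)x^6 + 53x^5 - 125x^4 + (470/3)x^3 - 113x^2 + 47x - 28/3
E_{-2} D E_{-1} f = -(28/3)x^6 + 165x^5 - 1215x^4 + 4770x^3 - 10533x^2 + 12411x - 6102
S_{3} (E_{-2} D) E_{-1} f = -6804x^6 + 40095x^5 - 98415x^4 + 128790x^3 - 94797x^2 + 37233x - 6102

the image equals g(x) = -6804x^6 + 40095x^5 - 98415x^4 + 128790x^3 - 94797x^2 + 37233x - 6102


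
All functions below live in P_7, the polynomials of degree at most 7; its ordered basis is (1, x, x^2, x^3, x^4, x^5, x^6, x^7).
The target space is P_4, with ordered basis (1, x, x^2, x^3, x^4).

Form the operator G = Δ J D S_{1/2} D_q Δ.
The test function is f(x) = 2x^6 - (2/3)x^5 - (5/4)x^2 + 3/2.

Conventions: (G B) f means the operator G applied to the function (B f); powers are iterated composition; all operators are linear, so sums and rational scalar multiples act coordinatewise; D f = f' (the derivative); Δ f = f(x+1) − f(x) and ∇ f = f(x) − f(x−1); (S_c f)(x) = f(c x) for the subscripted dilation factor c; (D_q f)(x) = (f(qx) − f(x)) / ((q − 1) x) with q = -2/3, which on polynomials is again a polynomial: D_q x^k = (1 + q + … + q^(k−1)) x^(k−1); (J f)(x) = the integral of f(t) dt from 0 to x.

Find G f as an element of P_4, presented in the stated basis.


Δ f = 12x^5 + (80/3)x^4 + (100/3)x^3 + (70/3)x^2 + (37/6)x + 1/12
D_q Δ f = (220/27)x^4 + (1040/81)x^3 + (700/27)x^2 + (70/9)x + 37/6
S_{1/2} D_q Δ f = (55/108)x^4 + (130/81)x^3 + (175/27)x^2 + (35/9)x + 37/6
D S_{1/2} D_q Δ f = (55/27)x^3 + (130/27)x^2 + (350/27)x + 35/9
J (D S_{1/2} D_q) Δ f = (55/108)x^4 + (130/81)x^3 + (175/27)x^2 + (35/9)x
Δ J (D S_{1/2} D_q) Δ f = (55/27)x^3 + (425/54)x^2 + (535/27)x + 4045/324

g(x) = (55/27)x^3 + (425/54)x^2 + (535/27)x + 4045/324


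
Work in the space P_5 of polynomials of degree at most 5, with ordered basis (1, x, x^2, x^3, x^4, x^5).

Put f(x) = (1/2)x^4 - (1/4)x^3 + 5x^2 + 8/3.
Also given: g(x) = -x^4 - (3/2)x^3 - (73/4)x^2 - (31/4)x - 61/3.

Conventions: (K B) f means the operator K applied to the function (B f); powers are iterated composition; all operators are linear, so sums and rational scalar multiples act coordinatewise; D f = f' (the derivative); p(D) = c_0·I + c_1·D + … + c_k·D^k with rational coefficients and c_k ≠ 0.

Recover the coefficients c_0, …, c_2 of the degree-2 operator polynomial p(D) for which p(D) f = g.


D^0 f = (1/2)x^4 - (1/4)x^3 + 5x^2 + 8/3
D^1 f = 2x^3 - (3/4)x^2 + 10x
D^2 f = 6x^2 - (3/2)x + 10
matching coefficients of g against c_0 f + c_1 Df + … from the top degree down determines the c_i
solution: c_0 = -2, c_1 = -1, c_2 = -3/2

c_0 = -2, c_1 = -1, c_2 = -3/2


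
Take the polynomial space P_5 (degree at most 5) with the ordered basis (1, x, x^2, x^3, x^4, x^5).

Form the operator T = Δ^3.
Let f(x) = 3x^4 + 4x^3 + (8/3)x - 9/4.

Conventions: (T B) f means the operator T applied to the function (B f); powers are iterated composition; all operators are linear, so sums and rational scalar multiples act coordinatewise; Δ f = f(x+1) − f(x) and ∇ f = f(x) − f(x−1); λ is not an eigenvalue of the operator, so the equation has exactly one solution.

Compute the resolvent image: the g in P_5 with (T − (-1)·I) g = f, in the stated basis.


the result is g(x) = 3x^4 + 4x^3 - (208/3)x - 537/4

write g with unknown coordinates in the stated basis and equate coefficients in (T − (-1)·I) g = f
solving from the highest basis element down gives g = 3x^4 + 4x^3 - (208/3)x - 537/4
check: T g = 72x + 132
so T g − (-1)·g = 3x^4 + 4x^3 + (8/3)x - 9/4 = f ✓


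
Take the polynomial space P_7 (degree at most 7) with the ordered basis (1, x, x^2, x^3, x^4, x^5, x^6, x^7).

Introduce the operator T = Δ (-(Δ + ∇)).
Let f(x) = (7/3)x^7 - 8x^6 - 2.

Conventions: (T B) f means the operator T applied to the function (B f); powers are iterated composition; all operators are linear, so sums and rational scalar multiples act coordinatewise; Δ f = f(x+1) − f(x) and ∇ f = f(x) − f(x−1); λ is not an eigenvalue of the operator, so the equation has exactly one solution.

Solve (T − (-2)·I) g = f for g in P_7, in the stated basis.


the result is g(x) = (7/6)x^7 - 4x^6 + 49x^5 + (5/2)x^4 + (3200/3)x^3 + (2775/2)x^2 + (24874/3)x + 13349/2

write g with unknown coordinates in the stated basis and equate coefficients in (T − (-2)·I) g = f
solving from the highest basis element down gives g = (7/6)x^7 - 4x^6 + 49x^5 + (5/2)x^4 + (3200/3)x^3 + (2775/2)x^2 + (24874/3)x + 13349/2
check: T g = -98x^5 - 5x^4 - (6400/3)x^3 - 2775x^2 - (49748/3)x - 13351
so T g − (-2)·g = (7/3)x^7 - 8x^6 - 2 = f ✓


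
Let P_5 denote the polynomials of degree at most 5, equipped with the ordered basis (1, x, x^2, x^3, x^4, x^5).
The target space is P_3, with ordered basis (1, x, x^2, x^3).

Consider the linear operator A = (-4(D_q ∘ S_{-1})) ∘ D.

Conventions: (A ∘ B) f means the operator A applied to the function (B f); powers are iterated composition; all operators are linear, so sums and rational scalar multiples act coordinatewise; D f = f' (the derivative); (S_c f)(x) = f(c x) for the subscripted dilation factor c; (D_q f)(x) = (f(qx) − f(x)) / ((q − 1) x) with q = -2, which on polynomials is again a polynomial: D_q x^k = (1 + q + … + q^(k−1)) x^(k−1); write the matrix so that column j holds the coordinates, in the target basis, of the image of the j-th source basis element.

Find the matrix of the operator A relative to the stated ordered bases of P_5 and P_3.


image of 1: 0
image of x: 0
image of x^2: 8
image of x^3: 12x
image of x^4: 48x^2
image of x^5: 100x^3
each image's coordinates form column j of the matrix

the matrix is [[0, 0, 8, 0, 0, 0]; [0, 0, 0, 12, 0, 0]; [0, 0, 0, 0, 48, 0]; [0, 0, 0, 0, 0, 100]] (rows listed top to bottom)


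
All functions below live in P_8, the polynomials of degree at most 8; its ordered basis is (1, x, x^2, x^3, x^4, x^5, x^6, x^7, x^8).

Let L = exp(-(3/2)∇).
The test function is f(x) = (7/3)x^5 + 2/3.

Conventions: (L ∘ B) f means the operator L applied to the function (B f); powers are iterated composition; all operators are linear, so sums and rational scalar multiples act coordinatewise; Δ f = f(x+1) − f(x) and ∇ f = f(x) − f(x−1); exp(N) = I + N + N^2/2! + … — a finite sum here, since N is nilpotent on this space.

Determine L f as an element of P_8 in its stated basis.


the image equals g(x) = (7/3)x^5 - (35/2)x^4 + (175/2)x^3 - (1085/4)x^2 + (7945/16)x - 39773/96

order-1 term: -(35/2)x^4 + 35x^3 - 35x^2 + (35/2)x - 7/2
order-2 term: (105/2)x^3 - (315/2)x^2 + (735/4)x - 315/4
order-3 term: -(315/4)x^2 + (945/4)x - 1575/8
order-4 term: (945/16)x - 945/8
order-5 term: -567/32
the series for exp(-(3/2)∇) f terminates at order 5
exp(-(3/2)∇) f = (7/3)x^5 - (35/2)x^4 + (175/2)x^3 - (1085/4)x^2 + (7945/16)x - 39773/96


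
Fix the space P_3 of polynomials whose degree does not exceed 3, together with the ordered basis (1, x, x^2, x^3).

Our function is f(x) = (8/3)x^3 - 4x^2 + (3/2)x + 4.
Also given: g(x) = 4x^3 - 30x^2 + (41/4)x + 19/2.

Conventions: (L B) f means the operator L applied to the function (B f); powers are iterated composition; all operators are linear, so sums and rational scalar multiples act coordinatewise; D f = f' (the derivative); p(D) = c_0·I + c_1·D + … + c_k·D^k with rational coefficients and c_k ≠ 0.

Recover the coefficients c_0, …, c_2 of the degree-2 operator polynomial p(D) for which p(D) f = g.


D^0 f = (8/3)x^3 - 4x^2 + (3/2)x + 4
D^1 f = 8x^2 - 8x + 3/2
D^2 f = 16x - 8
matching coefficients of g against c_0 f + c_1 Df + … from the top degree down determines the c_i
solution: c_0 = 3/2, c_1 = -3, c_2 = -1

c_0 = 3/2, c_1 = -3, c_2 = -1
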